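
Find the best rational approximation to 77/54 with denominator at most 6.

7/5

Expand x = 77/54 as a continued fraction with the Euclidean algorithm:
  77 = 1*54 + 23, so a_0 = 1.
  54 = 2*23 + 8, so a_1 = 2.
  23 = 2*8 + 7, so a_2 = 2.
  8 = 1*7 + 1, so a_3 = 1.
  7 = 7*1 + 0, so a_4 = 7.
so x = [1; 2, 2, 1, 7].
Convergents (p_i = a_i*p_{i-1} + p_{i-2}, q_i = a_i*q_{i-1} + q_{i-2} with p_{-2}=0, p_{-1}=1, q_{-2}=1, q_{-1}=0), until the denominator exceeds 6:
  i=0: a_0=1, p_0 = 1*1 + 0 = 1, q_0 = 1*0 + 1 = 1.
  i=1: a_1=2, p_1 = 2*1 + 1 = 3, q_1 = 2*1 + 0 = 2.
  i=2: a_2=2, p_2 = 2*3 + 1 = 7, q_2 = 2*2 + 1 = 5.
  i=3: a_3=1, p_3 = 1*7 + 3 = 10, q_3 = 1*5 + 2 = 7.
q_3 = 7 > 6, so the last convergent with denominator <= 6 is p_2/q_2 = 7/5.
The closest fraction with denominator <= 6 is either p_2/q_2 or the intermediate fraction (k*p_2 + p_1)/(k*q_2 + q_1) with the largest k >= 1 whose denominator stays <= 6; these approach x as k grows, and every other convergent or intermediate fraction in range is farther away.
Largest k: floor((6 - q_1)/q_2) = floor((6 - 2)/5) = 0.
Since k = 0, no intermediate fraction beyond p_2/q_2 has denominator <= 6, so the convergent 7/5 is the closest (its error is |77*5 - 7*54|/(54*5) = 7/270).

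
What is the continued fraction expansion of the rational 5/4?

[1; 4]

Run the Euclidean algorithm on 5 and 4; the successive quotients are the partial quotients a_0, a_1, ... (each step inverts the fractional part left over by the previous one):
  5 = 1*4 + 1, so a_0 = 1.
  4 = 4*1 + 0, so a_1 = 4.
The remainder reaches 0 after 2 divisions, so the expansion has 2 partial quotients, read off in order.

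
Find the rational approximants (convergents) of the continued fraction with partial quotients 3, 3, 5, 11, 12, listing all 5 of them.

Using the convergent recurrence p_i = a_i*p_{i-1} + p_{i-2}, q_i = a_i*q_{i-1} + q_{i-2} with p_{-2}=0, p_{-1}=1, q_{-2}=1, q_{-1}=0:
  i=0: a_0=3, p_0 = 3*1 + 0 = 3, q_0 = 3*0 + 1 = 1.
  i=1: a_1=3, p_1 = 3*3 + 1 = 10, q_1 = 3*1 + 0 = 3.
  i=2: a_2=5, p_2 = 5*10 + 3 = 53, q_2 = 5*3 + 1 = 16.
  i=3: a_3=11, p_3 = 11*53 + 10 = 593, q_3 = 11*16 + 3 = 179.
  i=4: a_4=12, p_4 = 12*593 + 53 = 7169, q_4 = 12*179 + 16 = 2164.

3/1, 10/3, 53/16, 593/179, 7169/2164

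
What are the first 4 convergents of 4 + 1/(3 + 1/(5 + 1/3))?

Using the convergent recurrence p_i = a_i*p_{i-1} + p_{i-2}, q_i = a_i*q_{i-1} + q_{i-2} with p_{-2}=0, p_{-1}=1, q_{-2}=1, q_{-1}=0:
  i=0: a_0=4, p_0 = 4*1 + 0 = 4, q_0 = 4*0 + 1 = 1.
  i=1: a_1=3, p_1 = 3*4 + 1 = 13, q_1 = 3*1 + 0 = 3.
  i=2: a_2=5, p_2 = 5*13 + 4 = 69, q_2 = 5*3 + 1 = 16.
  i=3: a_3=3, p_3 = 3*69 + 13 = 220, q_3 = 3*16 + 3 = 51.

4/1, 13/3, 69/16, 220/51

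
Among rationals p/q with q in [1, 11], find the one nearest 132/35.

34/9

Expand x = 132/35 as a continued fraction with the Euclidean algorithm:
  132 = 3*35 + 27, so a_0 = 3.
  35 = 1*27 + 8, so a_1 = 1.
  27 = 3*8 + 3, so a_2 = 3.
  8 = 2*3 + 2, so a_3 = 2.
  3 = 1*2 + 1, so a_4 = 1.
  2 = 2*1 + 0, so a_5 = 2.
so x = [3; 1, 3, 2, 1, 2].
Convergents (p_i = a_i*p_{i-1} + p_{i-2}, q_i = a_i*q_{i-1} + q_{i-2} with p_{-2}=0, p_{-1}=1, q_{-2}=1, q_{-1}=0), until the denominator exceeds 11:
  i=0: a_0=3, p_0 = 3*1 + 0 = 3, q_0 = 3*0 + 1 = 1.
  i=1: a_1=1, p_1 = 1*3 + 1 = 4, q_1 = 1*1 + 0 = 1.
  i=2: a_2=3, p_2 = 3*4 + 3 = 15, q_2 = 3*1 + 1 = 4.
  i=3: a_3=2, p_3 = 2*15 + 4 = 34, q_3 = 2*4 + 1 = 9.
  i=4: a_4=1, p_4 = 1*34 + 15 = 49, q_4 = 1*9 + 4 = 13.
q_4 = 13 > 11, so the last convergent with denominator <= 11 is p_3/q_3 = 34/9.
The closest fraction with denominator <= 11 is either p_3/q_3 or the intermediate fraction (k*p_3 + p_2)/(k*q_3 + q_2) with the largest k >= 1 whose denominator stays <= 11; these approach x as k grows, and every other convergent or intermediate fraction in range is farther away.
Largest k: floor((11 - q_2)/q_3) = floor((11 - 4)/9) = 0.
Since k = 0, no intermediate fraction beyond p_3/q_3 has denominator <= 11, so the convergent 34/9 is the closest (its error is |132*9 - 34*35|/(35*9) = 2/315).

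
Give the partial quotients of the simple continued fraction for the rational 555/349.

[1; 1, 1, 2, 3, 1, 2, 2, 2]

Run the Euclidean algorithm on 555 and 349; the successive quotients are the partial quotients a_0, a_1, ... (each step inverts the fractional part left over by the previous one):
  555 = 1*349 + 206, so a_0 = 1.
  349 = 1*206 + 143, so a_1 = 1.
  206 = 1*143 + 63, so a_2 = 1.
  143 = 2*63 + 17, so a_3 = 2.
  63 = 3*17 + 12, so a_4 = 3.
  17 = 1*12 + 5, so a_5 = 1.
  12 = 2*5 + 2, so a_6 = 2.
  5 = 2*2 + 1, so a_7 = 2.
  2 = 2*1 + 0, so a_8 = 2.
The remainder reaches 0 after 9 divisions, so the expansion has 9 partial quotients, read off in order.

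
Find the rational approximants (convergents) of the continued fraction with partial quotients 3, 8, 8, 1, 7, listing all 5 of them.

3/1, 25/8, 203/65, 228/73, 1799/576

Using the convergent recurrence p_i = a_i*p_{i-1} + p_{i-2}, q_i = a_i*q_{i-1} + q_{i-2} with p_{-2}=0, p_{-1}=1, q_{-2}=1, q_{-1}=0:
  i=0: a_0=3, p_0 = 3*1 + 0 = 3, q_0 = 3*0 + 1 = 1.
  i=1: a_1=8, p_1 = 8*3 + 1 = 25, q_1 = 8*1 + 0 = 8.
  i=2: a_2=8, p_2 = 8*25 + 3 = 203, q_2 = 8*8 + 1 = 65.
  i=3: a_3=1, p_3 = 1*203 + 25 = 228, q_3 = 1*65 + 8 = 73.
  i=4: a_4=7, p_4 = 7*228 + 203 = 1799, q_4 = 7*73 + 65 = 576.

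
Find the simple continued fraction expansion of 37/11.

[3; 2, 1, 3]

Run the Euclidean algorithm on 37 and 11; the successive quotients are the partial quotients a_0, a_1, ... (each step inverts the fractional part left over by the previous one):
  37 = 3*11 + 4, so a_0 = 3.
  11 = 2*4 + 3, so a_1 = 2.
  4 = 1*3 + 1, so a_2 = 1.
  3 = 3*1 + 0, so a_3 = 3.
The remainder reaches 0 after 4 divisions, so the expansion has 4 partial quotients, read off in order.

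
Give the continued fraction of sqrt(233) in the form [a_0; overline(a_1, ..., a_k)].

Write x_i = (sqrt(233) + m_i)/d_i with (m_0, d_0) = (0, 1). a_0 = floor(sqrt(233)) = 15, since 15^2 = 225 <= 233 < 256 = 16^2.
Iterate m_{i+1} = d_i*a_i - m_i, d_{i+1} = (233 - m_{i+1}^2)/d_i, a_{i+1} = floor((a_0 + m_{i+1})/d_{i+1}):
  m_1 = 1*15 - 0 = 15, d_1 = (233 - 15^2)/1 = 8/1 = 8, a_1 = floor((15 + 15)/8) = 3.
  m_2 = 8*3 - 15 = 9, d_2 = (233 - 9^2)/8 = 152/8 = 19, a_2 = floor((15 + 9)/19) = 1.
  m_3 = 19*1 - 9 = 10, d_3 = (233 - 10^2)/19 = 133/19 = 7, a_3 = floor((15 + 10)/7) = 3.
  m_4 = 7*3 - 10 = 11, d_4 = (233 - 11^2)/7 = 112/7 = 16, a_4 = floor((15 + 11)/16) = 1.
  m_5 = 16*1 - 11 = 5, d_5 = (233 - 5^2)/16 = 208/16 = 13, a_5 = floor((15 + 5)/13) = 1.
  m_6 = 13*1 - 5 = 8, d_6 = (233 - 8^2)/13 = 169/13 = 13, a_6 = floor((15 + 8)/13) = 1.
  m_7 = 13*1 - 8 = 5, d_7 = (233 - 5^2)/13 = 208/13 = 16, a_7 = floor((15 + 5)/16) = 1.
  m_8 = 16*1 - 5 = 11, d_8 = (233 - 11^2)/16 = 112/16 = 7, a_8 = floor((15 + 11)/7) = 3.
  m_9 = 7*3 - 11 = 10, d_9 = (233 - 10^2)/7 = 133/7 = 19, a_9 = floor((15 + 10)/19) = 1.
  m_10 = 19*1 - 10 = 9, d_10 = (233 - 9^2)/19 = 152/19 = 8, a_10 = floor((15 + 9)/8) = 3.
  m_11 = 8*3 - 9 = 15, d_11 = (233 - 15^2)/8 = 8/8 = 1, a_11 = floor((15 + 15)/1) = 30.
  m_12 = 1*30 - 15 = 15, d_12 = (233 - 15^2)/1 = 8/1 = 8: (m_12, d_12) = (m_1, d_1) = (15, 8), so from here the quotients repeat a_1, ..., a_11; the period length is 11.
Hence the expansion of sqrt(233) is a_0 = 15 followed by the repeating block 3, 1, 3, 1, 1, 1, 1, 3, 1, 3, 30 (period 11).

[15; overline(3, 1, 3, 1, 1, 1, 1, 3, 1, 3, 30)]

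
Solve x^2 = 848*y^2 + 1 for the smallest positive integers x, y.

First expand sqrt(848) as a continued fraction. With x_i = (sqrt(848) + m_i)/d_i and (m_0, d_0) = (0, 1): a_0 = floor(sqrt(848)) = 29, since 29^2 = 841 <= 848 < 900 = 30^2.
Iterate m_{i+1} = d_i*a_i - m_i, d_{i+1} = (848 - m_{i+1}^2)/d_i, a_{i+1} = floor((a_0 + m_{i+1})/d_{i+1}):
  m_1 = 1*29 - 0 = 29, d_1 = (848 - 29^2)/1 = 7/1 = 7, a_1 = floor((29 + 29)/7) = 8.
  m_2 = 7*8 - 29 = 27, d_2 = (848 - 27^2)/7 = 119/7 = 17, a_2 = floor((29 + 27)/17) = 3.
  m_3 = 17*3 - 27 = 24, d_3 = (848 - 24^2)/17 = 272/17 = 16, a_3 = floor((29 + 24)/16) = 3.
  m_4 = 16*3 - 24 = 24, d_4 = (848 - 24^2)/16 = 272/16 = 17, a_4 = floor((29 + 24)/17) = 3.
  m_5 = 17*3 - 24 = 27, d_5 = (848 - 27^2)/17 = 119/17 = 7, a_5 = floor((29 + 27)/7) = 8.
  m_6 = 7*8 - 27 = 29, d_6 = (848 - 29^2)/7 = 7/7 = 1, a_6 = floor((29 + 29)/1) = 58.
  m_7 = 1*58 - 29 = 29, d_7 = (848 - 29^2)/1 = 7/1 = 7: (m_7, d_7) = (m_1, d_1) = (29, 7), so from here the quotients repeat a_1, ..., a_6; the period length is 6.
So sqrt(848) = [29; (8, 3, 3, 3, 8, 58)] with period length k = 6.
k is even, so the fundamental solution of x^2 - 848y^2 = 1 is (p_{k-1}, q_{k-1}) = (p_5, q_5); compute convergents through index 5.
Convergents (p_i = a_i*p_{i-1} + p_{i-2}, q_i = a_i*q_{i-1} + q_{i-2} with p_{-2}=0, p_{-1}=1, q_{-2}=1, q_{-1}=0):
  i=0: a_0=29, p_0 = 29*1 + 0 = 29, q_0 = 29*0 + 1 = 1.
  i=1: a_1=8, p_1 = 8*29 + 1 = 233, q_1 = 8*1 + 0 = 8.
  i=2: a_2=3, p_2 = 3*233 + 29 = 728, q_2 = 3*8 + 1 = 25.
  i=3: a_3=3, p_3 = 3*728 + 233 = 2417, q_3 = 3*25 + 8 = 83.
  i=4: a_4=3, p_4 = 3*2417 + 728 = 7979, q_4 = 3*83 + 25 = 274.
  i=5: a_5=8, p_5 = 8*7979 + 2417 = 66249, q_5 = 8*274 + 83 = 2275.
Check: 66249^2 - 848*2275^2 = 4388930001 - 4388930000 = 1, so (x, y) = (66249, 2275) solves the equation, and by the theorem it is the least positive solution.

(x, y) = (66249, 2275)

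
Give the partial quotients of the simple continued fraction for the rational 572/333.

[1; 1, 2, 1, 1, 5, 2, 1, 2]

Run the Euclidean algorithm on 572 and 333; the successive quotients are the partial quotients a_0, a_1, ... (each step inverts the fractional part left over by the previous one):
  572 = 1*333 + 239, so a_0 = 1.
  333 = 1*239 + 94, so a_1 = 1.
  239 = 2*94 + 51, so a_2 = 2.
  94 = 1*51 + 43, so a_3 = 1.
  51 = 1*43 + 8, so a_4 = 1.
  43 = 5*8 + 3, so a_5 = 5.
  8 = 2*3 + 2, so a_6 = 2.
  3 = 1*2 + 1, so a_7 = 1.
  2 = 2*1 + 0, so a_8 = 2.
The remainder reaches 0 after 9 divisions, so the expansion has 9 partial quotients, read off in order.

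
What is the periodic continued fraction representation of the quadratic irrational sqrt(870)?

[29; (2, 58)]

Write x_i = (sqrt(870) + m_i)/d_i with (m_0, d_0) = (0, 1). a_0 = floor(sqrt(870)) = 29, since 29^2 = 841 <= 870 < 900 = 30^2.
Iterate m_{i+1} = d_i*a_i - m_i, d_{i+1} = (870 - m_{i+1}^2)/d_i, a_{i+1} = floor((a_0 + m_{i+1})/d_{i+1}):
  m_1 = 1*29 - 0 = 29, d_1 = (870 - 29^2)/1 = 29/1 = 29, a_1 = floor((29 + 29)/29) = 2.
  m_2 = 29*2 - 29 = 29, d_2 = (870 - 29^2)/29 = 29/29 = 1, a_2 = floor((29 + 29)/1) = 58.
  m_3 = 1*58 - 29 = 29, d_3 = (870 - 29^2)/1 = 29/1 = 29: (m_3, d_3) = (m_1, d_1) = (29, 29), so from here the quotients repeat a_1, a_2; the period length is 2.
Hence the expansion of sqrt(870) is a_0 = 29 followed by the repeating block 2, 58 (period 2).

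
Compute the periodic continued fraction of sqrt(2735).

[52; (3, 2, 1, 2, 1, 9, 1, 2, 1, 2, 3, 104)]

Write x_i = (sqrt(2735) + m_i)/d_i with (m_0, d_0) = (0, 1). a_0 = floor(sqrt(2735)) = 52, since 52^2 = 2704 <= 2735 < 2809 = 53^2.
Iterate m_{i+1} = d_i*a_i - m_i, d_{i+1} = (2735 - m_{i+1}^2)/d_i, a_{i+1} = floor((a_0 + m_{i+1})/d_{i+1}):
  m_1 = 1*52 - 0 = 52, d_1 = (2735 - 52^2)/1 = 31/1 = 31, a_1 = floor((52 + 52)/31) = 3.
  m_2 = 31*3 - 52 = 41, d_2 = (2735 - 41^2)/31 = 1054/31 = 34, a_2 = floor((52 + 41)/34) = 2.
  m_3 = 34*2 - 41 = 27, d_3 = (2735 - 27^2)/34 = 2006/34 = 59, a_3 = floor((52 + 27)/59) = 1.
  m_4 = 59*1 - 27 = 32, d_4 = (2735 - 32^2)/59 = 1711/59 = 29, a_4 = floor((52 + 32)/29) = 2.
  m_5 = 29*2 - 32 = 26, d_5 = (2735 - 26^2)/29 = 2059/29 = 71, a_5 = floor((52 + 26)/71) = 1.
  m_6 = 71*1 - 26 = 45, d_6 = (2735 - 45^2)/71 = 710/71 = 10, a_6 = floor((52 + 45)/10) = 9.
  m_7 = 10*9 - 45 = 45, d_7 = (2735 - 45^2)/10 = 710/10 = 71, a_7 = floor((52 + 45)/71) = 1.
  m_8 = 71*1 - 45 = 26, d_8 = (2735 - 26^2)/71 = 2059/71 = 29, a_8 = floor((52 + 26)/29) = 2.
  m_9 = 29*2 - 26 = 32, d_9 = (2735 - 32^2)/29 = 1711/29 = 59, a_9 = floor((52 + 32)/59) = 1.
  m_10 = 59*1 - 32 = 27, d_10 = (2735 - 27^2)/59 = 2006/59 = 34, a_10 = floor((52 + 27)/34) = 2.
  m_11 = 34*2 - 27 = 41, d_11 = (2735 - 41^2)/34 = 1054/34 = 31, a_11 = floor((52 + 41)/31) = 3.
  m_12 = 31*3 - 41 = 52, d_12 = (2735 - 52^2)/31 = 31/31 = 1, a_12 = floor((52 + 52)/1) = 104.
  m_13 = 1*104 - 52 = 52, d_13 = (2735 - 52^2)/1 = 31/1 = 31: (m_13, d_13) = (m_1, d_1) = (52, 31), so from here the quotients repeat a_1, ..., a_12; the period length is 12.
Hence the expansion of sqrt(2735) is a_0 = 52 followed by the repeating block 3, 2, 1, 2, 1, 9, 1, 2, 1, 2, 3, 104 (period 12).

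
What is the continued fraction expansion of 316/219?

Run the Euclidean algorithm on 316 and 219; the successive quotients are the partial quotients a_0, a_1, ... (each step inverts the fractional part left over by the previous one):
  316 = 1*219 + 97, so a_0 = 1.
  219 = 2*97 + 25, so a_1 = 2.
  97 = 3*25 + 22, so a_2 = 3.
  25 = 1*22 + 3, so a_3 = 1.
  22 = 7*3 + 1, so a_4 = 7.
  3 = 3*1 + 0, so a_5 = 3.
The remainder reaches 0 after 6 divisions, so the expansion has 6 partial quotients, read off in order.

[1; 2, 3, 1, 7, 3]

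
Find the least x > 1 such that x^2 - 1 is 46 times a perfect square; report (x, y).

First expand sqrt(46) as a continued fraction. With x_i = (sqrt(46) + m_i)/d_i and (m_0, d_0) = (0, 1): a_0 = floor(sqrt(46)) = 6, since 6^2 = 36 <= 46 < 49 = 7^2.
Iterate m_{i+1} = d_i*a_i - m_i, d_{i+1} = (46 - m_{i+1}^2)/d_i, a_{i+1} = floor((a_0 + m_{i+1})/d_{i+1}):
  m_1 = 1*6 - 0 = 6, d_1 = (46 - 6^2)/1 = 10/1 = 10, a_1 = floor((6 + 6)/10) = 1.
  m_2 = 10*1 - 6 = 4, d_2 = (46 - 4^2)/10 = 30/10 = 3, a_2 = floor((6 + 4)/3) = 3.
  m_3 = 3*3 - 4 = 5, d_3 = (46 - 5^2)/3 = 21/3 = 7, a_3 = floor((6 + 5)/7) = 1.
  m_4 = 7*1 - 5 = 2, d_4 = (46 - 2^2)/7 = 42/7 = 6, a_4 = floor((6 + 2)/6) = 1.
  m_5 = 6*1 - 2 = 4, d_5 = (46 - 4^2)/6 = 30/6 = 5, a_5 = floor((6 + 4)/5) = 2.
  m_6 = 5*2 - 4 = 6, d_6 = (46 - 6^2)/5 = 10/5 = 2, a_6 = floor((6 + 6)/2) = 6.
  m_7 = 2*6 - 6 = 6, d_7 = (46 - 6^2)/2 = 10/2 = 5, a_7 = floor((6 + 6)/5) = 2.
  m_8 = 5*2 - 6 = 4, d_8 = (46 - 4^2)/5 = 30/5 = 6, a_8 = floor((6 + 4)/6) = 1.
  m_9 = 6*1 - 4 = 2, d_9 = (46 - 2^2)/6 = 42/6 = 7, a_9 = floor((6 + 2)/7) = 1.
  m_10 = 7*1 - 2 = 5, d_10 = (46 - 5^2)/7 = 21/7 = 3, a_10 = floor((6 + 5)/3) = 3.
  m_11 = 3*3 - 5 = 4, d_11 = (46 - 4^2)/3 = 30/3 = 10, a_11 = floor((6 + 4)/10) = 1.
  m_12 = 10*1 - 4 = 6, d_12 = (46 - 6^2)/10 = 10/10 = 1, a_12 = floor((6 + 6)/1) = 12.
  m_13 = 1*12 - 6 = 6, d_13 = (46 - 6^2)/1 = 10/1 = 10: (m_13, d_13) = (m_1, d_1) = (6, 10), so from here the quotients repeat a_1, ..., a_12; the period length is 12.
So sqrt(46) = [6; (1, 3, 1, 1, 2, 6, 2, 1, 1, 3, 1, 12)] with period length k = 12.
k is even, so the fundamental solution of x^2 - 46y^2 = 1 is (p_{k-1}, q_{k-1}) = (p_11, q_11); compute convergents through index 11.
Convergents (p_i = a_i*p_{i-1} + p_{i-2}, q_i = a_i*q_{i-1} + q_{i-2} with p_{-2}=0, p_{-1}=1, q_{-2}=1, q_{-1}=0):
  i=0: a_0=6, p_0 = 6*1 + 0 = 6, q_0 = 6*0 + 1 = 1.
  i=1: a_1=1, p_1 = 1*6 + 1 = 7, q_1 = 1*1 + 0 = 1.
  i=2: a_2=3, p_2 = 3*7 + 6 = 27, q_2 = 3*1 + 1 = 4.
  i=3: a_3=1, p_3 = 1*27 + 7 = 34, q_3 = 1*4 + 1 = 5.
  i=4: a_4=1, p_4 = 1*34 + 27 = 61, q_4 = 1*5 + 4 = 9.
  i=5: a_5=2, p_5 = 2*61 + 34 = 156, q_5 = 2*9 + 5 = 23.
  i=6: a_6=6, p_6 = 6*156 + 61 = 997, q_6 = 6*23 + 9 = 147.
  i=7: a_7=2, p_7 = 2*997 + 156 = 2150, q_7 = 2*147 + 23 = 317.
  i=8: a_8=1, p_8 = 1*2150 + 997 = 3147, q_8 = 1*317 + 147 = 464.
  i=9: a_9=1, p_9 = 1*3147 + 2150 = 5297, q_9 = 1*464 + 317 = 781.
  i=10: a_10=3, p_10 = 3*5297 + 3147 = 19038, q_10 = 3*781 + 464 = 2807.
  i=11: a_11=1, p_11 = 1*19038 + 5297 = 24335, q_11 = 1*2807 + 781 = 3588.
Check: 24335^2 - 46*3588^2 = 592192225 - 592192224 = 1, so (x, y) = (24335, 3588) solves the equation, and by the theorem it is the least positive solution.

(x, y) = (24335, 3588)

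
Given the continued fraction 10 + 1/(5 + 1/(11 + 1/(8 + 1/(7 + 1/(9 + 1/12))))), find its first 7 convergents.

Using the convergent recurrence p_i = a_i*p_{i-1} + p_{i-2}, q_i = a_i*q_{i-1} + q_{i-2} with p_{-2}=0, p_{-1}=1, q_{-2}=1, q_{-1}=0:
  i=0: a_0=10, p_0 = 10*1 + 0 = 10, q_0 = 10*0 + 1 = 1.
  i=1: a_1=5, p_1 = 5*10 + 1 = 51, q_1 = 5*1 + 0 = 5.
  i=2: a_2=11, p_2 = 11*51 + 10 = 571, q_2 = 11*5 + 1 = 56.
  i=3: a_3=8, p_3 = 8*571 + 51 = 4619, q_3 = 8*56 + 5 = 453.
  i=4: a_4=7, p_4 = 7*4619 + 571 = 32904, q_4 = 7*453 + 56 = 3227.
  i=5: a_5=9, p_5 = 9*32904 + 4619 = 300755, q_5 = 9*3227 + 453 = 29496.
  i=6: a_6=12, p_6 = 12*300755 + 32904 = 3641964, q_6 = 12*29496 + 3227 = 357179.

10/1, 51/5, 571/56, 4619/453, 32904/3227, 300755/29496, 3641964/357179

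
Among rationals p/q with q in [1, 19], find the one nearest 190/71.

51/19

Expand x = 190/71 as a continued fraction with the Euclidean algorithm:
  190 = 2*71 + 48, so a_0 = 2.
  71 = 1*48 + 23, so a_1 = 1.
  48 = 2*23 + 2, so a_2 = 2.
  23 = 11*2 + 1, so a_3 = 11.
  2 = 2*1 + 0, so a_4 = 2.
so x = [2; 1, 2, 11, 2].
Convergents (p_i = a_i*p_{i-1} + p_{i-2}, q_i = a_i*q_{i-1} + q_{i-2} with p_{-2}=0, p_{-1}=1, q_{-2}=1, q_{-1}=0), until the denominator exceeds 19:
  i=0: a_0=2, p_0 = 2*1 + 0 = 2, q_0 = 2*0 + 1 = 1.
  i=1: a_1=1, p_1 = 1*2 + 1 = 3, q_1 = 1*1 + 0 = 1.
  i=2: a_2=2, p_2 = 2*3 + 2 = 8, q_2 = 2*1 + 1 = 3.
  i=3: a_3=11, p_3 = 11*8 + 3 = 91, q_3 = 11*3 + 1 = 34.
q_3 = 34 > 19, so the last convergent with denominator <= 19 is p_2/q_2 = 8/3.
The closest fraction with denominator <= 19 is either p_2/q_2 or the intermediate fraction (k*p_2 + p_1)/(k*q_2 + q_1) with the largest k >= 1 whose denominator stays <= 19; these approach x as k grows, and every other convergent or intermediate fraction in range is farther away.
Largest k: floor((19 - q_1)/q_2) = floor((19 - 1)/3) = 6.
That gives (6*8 + 3)/(6*3 + 1) = 51/19.
Compare the errors: |x - 8/3| = |190*3 - 8*71|/(71*3) = 2/213, and |x - 51/19| = |190*19 - 51*71|/(71*19) = 11/1349.
Cross-multiplying, 11*213 = 2343 < 2698 = 2*1349, so 11/1349 is smaller: the intermediate fraction 51/19 is closer to x than 8/3.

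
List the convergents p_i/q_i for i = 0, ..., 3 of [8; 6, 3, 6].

8/1, 49/6, 155/19, 979/120

Using the convergent recurrence p_i = a_i*p_{i-1} + p_{i-2}, q_i = a_i*q_{i-1} + q_{i-2} with p_{-2}=0, p_{-1}=1, q_{-2}=1, q_{-1}=0:
  i=0: a_0=8, p_0 = 8*1 + 0 = 8, q_0 = 8*0 + 1 = 1.
  i=1: a_1=6, p_1 = 6*8 + 1 = 49, q_1 = 6*1 + 0 = 6.
  i=2: a_2=3, p_2 = 3*49 + 8 = 155, q_2 = 3*6 + 1 = 19.
  i=3: a_3=6, p_3 = 6*155 + 49 = 979, q_3 = 6*19 + 6 = 120.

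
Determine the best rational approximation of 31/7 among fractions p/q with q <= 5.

Expand x = 31/7 as a continued fraction with the Euclidean algorithm:
  31 = 4*7 + 3, so a_0 = 4.
  7 = 2*3 + 1, so a_1 = 2.
  3 = 3*1 + 0, so a_2 = 3.
so x = [4; 2, 3].
Convergents (p_i = a_i*p_{i-1} + p_{i-2}, q_i = a_i*q_{i-1} + q_{i-2} with p_{-2}=0, p_{-1}=1, q_{-2}=1, q_{-1}=0), until the denominator exceeds 5:
  i=0: a_0=4, p_0 = 4*1 + 0 = 4, q_0 = 4*0 + 1 = 1.
  i=1: a_1=2, p_1 = 2*4 + 1 = 9, q_1 = 2*1 + 0 = 2.
  i=2: a_2=3, p_2 = 3*9 + 4 = 31, q_2 = 3*2 + 1 = 7.
q_2 = 7 > 5, so the last convergent with denominator <= 5 is p_1/q_1 = 9/2.
The closest fraction with denominator <= 5 is either p_1/q_1 or the intermediate fraction (k*p_1 + p_0)/(k*q_1 + q_0) with the largest k >= 1 whose denominator stays <= 5; these approach x as k grows, and every other convergent or intermediate fraction in range is farther away.
Largest k: floor((5 - q_0)/q_1) = floor((5 - 1)/2) = 2.
That gives (2*9 + 4)/(2*2 + 1) = 22/5.
Compare the errors: |x - 9/2| = |31*2 - 9*7|/(7*2) = 1/14, and |x - 22/5| = |31*5 - 22*7|/(7*5) = 1/35.
Cross-multiplying, 1*14 = 14 < 35 = 1*35, so 1/35 is smaller: the intermediate fraction 22/5 is closer to x than 9/2.

22/5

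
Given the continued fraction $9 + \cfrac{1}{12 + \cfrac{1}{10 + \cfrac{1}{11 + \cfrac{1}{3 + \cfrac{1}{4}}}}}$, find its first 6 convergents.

Using the convergent recurrence p_i = a_i*p_{i-1} + p_{i-2}, q_i = a_i*q_{i-1} + q_{i-2} with p_{-2}=0, p_{-1}=1, q_{-2}=1, q_{-1}=0:
  i=0: a_0=9, p_0 = 9*1 + 0 = 9, q_0 = 9*0 + 1 = 1.
  i=1: a_1=12, p_1 = 12*9 + 1 = 109, q_1 = 12*1 + 0 = 12.
  i=2: a_2=10, p_2 = 10*109 + 9 = 1099, q_2 = 10*12 + 1 = 121.
  i=3: a_3=11, p_3 = 11*1099 + 109 = 12198, q_3 = 11*121 + 12 = 1343.
  i=4: a_4=3, p_4 = 3*12198 + 1099 = 37693, q_4 = 3*1343 + 121 = 4150.
  i=5: a_5=4, p_5 = 4*37693 + 12198 = 162970, q_5 = 4*4150 + 1343 = 17943.

9/1, 109/12, 1099/121, 12198/1343, 37693/4150, 162970/17943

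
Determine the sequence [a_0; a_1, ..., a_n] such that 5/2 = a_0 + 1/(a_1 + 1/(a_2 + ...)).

[2; 2]

Run the Euclidean algorithm on 5 and 2; the successive quotients are the partial quotients a_0, a_1, ... (each step inverts the fractional part left over by the previous one):
  5 = 2*2 + 1, so a_0 = 2.
  2 = 2*1 + 0, so a_1 = 2.
The remainder reaches 0 after 2 divisions, so the expansion has 2 partial quotients, read off in order.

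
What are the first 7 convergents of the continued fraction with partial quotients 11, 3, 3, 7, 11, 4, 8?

11/1, 34/3, 113/10, 825/73, 9188/813, 37577/3325, 309804/27413

Using the convergent recurrence p_i = a_i*p_{i-1} + p_{i-2}, q_i = a_i*q_{i-1} + q_{i-2} with p_{-2}=0, p_{-1}=1, q_{-2}=1, q_{-1}=0:
  i=0: a_0=11, p_0 = 11*1 + 0 = 11, q_0 = 11*0 + 1 = 1.
  i=1: a_1=3, p_1 = 3*11 + 1 = 34, q_1 = 3*1 + 0 = 3.
  i=2: a_2=3, p_2 = 3*34 + 11 = 113, q_2 = 3*3 + 1 = 10.
  i=3: a_3=7, p_3 = 7*113 + 34 = 825, q_3 = 7*10 + 3 = 73.
  i=4: a_4=11, p_4 = 11*825 + 113 = 9188, q_4 = 11*73 + 10 = 813.
  i=5: a_5=4, p_5 = 4*9188 + 825 = 37577, q_5 = 4*813 + 73 = 3325.
  i=6: a_6=8, p_6 = 8*37577 + 9188 = 309804, q_6 = 8*3325 + 813 = 27413.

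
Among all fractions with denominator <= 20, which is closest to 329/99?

63/19

Expand x = 329/99 as a continued fraction with the Euclidean algorithm:
  329 = 3*99 + 32, so a_0 = 3.
  99 = 3*32 + 3, so a_1 = 3.
  32 = 10*3 + 2, so a_2 = 10.
  3 = 1*2 + 1, so a_3 = 1.
  2 = 2*1 + 0, so a_4 = 2.
so x = [3; 3, 10, 1, 2].
Convergents (p_i = a_i*p_{i-1} + p_{i-2}, q_i = a_i*q_{i-1} + q_{i-2} with p_{-2}=0, p_{-1}=1, q_{-2}=1, q_{-1}=0), until the denominator exceeds 20:
  i=0: a_0=3, p_0 = 3*1 + 0 = 3, q_0 = 3*0 + 1 = 1.
  i=1: a_1=3, p_1 = 3*3 + 1 = 10, q_1 = 3*1 + 0 = 3.
  i=2: a_2=10, p_2 = 10*10 + 3 = 103, q_2 = 10*3 + 1 = 31.
q_2 = 31 > 20, so the last convergent with denominator <= 20 is p_1/q_1 = 10/3.
The closest fraction with denominator <= 20 is either p_1/q_1 or the intermediate fraction (k*p_1 + p_0)/(k*q_1 + q_0) with the largest k >= 1 whose denominator stays <= 20; these approach x as k grows, and every other convergent or intermediate fraction in range is farther away.
Largest k: floor((20 - q_0)/q_1) = floor((20 - 1)/3) = 6.
That gives (6*10 + 3)/(6*3 + 1) = 63/19.
Compare the errors: |x - 10/3| = |329*3 - 10*99|/(99*3) = 3/297, and |x - 63/19| = |329*19 - 63*99|/(99*19) = 14/1881.
Cross-multiplying, 14*297 = 4158 < 5643 = 3*1881, so 14/1881 is smaller: the intermediate fraction 63/19 is closer to x than 10/3.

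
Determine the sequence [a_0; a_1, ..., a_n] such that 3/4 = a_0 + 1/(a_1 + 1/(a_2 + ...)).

Run the Euclidean algorithm on 3 and 4; the successive quotients are the partial quotients a_0, a_1, ... (each step inverts the fractional part left over by the previous one):
  3 = 0*4 + 3, so a_0 = 0.
  4 = 1*3 + 1, so a_1 = 1.
  3 = 3*1 + 0, so a_2 = 3.
The remainder reaches 0 after 3 divisions, so the expansion has 3 partial quotients, read off in order.

[0; 1, 3]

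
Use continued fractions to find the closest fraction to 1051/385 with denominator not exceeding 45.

Expand x = 1051/385 as a continued fraction with the Euclidean algorithm:
  1051 = 2*385 + 281, so a_0 = 2.
  385 = 1*281 + 104, so a_1 = 1.
  281 = 2*104 + 73, so a_2 = 2.
  104 = 1*73 + 31, so a_3 = 1.
  73 = 2*31 + 11, so a_4 = 2.
  31 = 2*11 + 9, so a_5 = 2.
  11 = 1*9 + 2, so a_6 = 1.
  9 = 4*2 + 1, so a_7 = 4.
  2 = 2*1 + 0, so a_8 = 2.
so x = [2; 1, 2, 1, 2, 2, 1, 4, 2].
Convergents (p_i = a_i*p_{i-1} + p_{i-2}, q_i = a_i*q_{i-1} + q_{i-2} with p_{-2}=0, p_{-1}=1, q_{-2}=1, q_{-1}=0), until the denominator exceeds 45:
  i=0: a_0=2, p_0 = 2*1 + 0 = 2, q_0 = 2*0 + 1 = 1.
  i=1: a_1=1, p_1 = 1*2 + 1 = 3, q_1 = 1*1 + 0 = 1.
  i=2: a_2=2, p_2 = 2*3 + 2 = 8, q_2 = 2*1 + 1 = 3.
  i=3: a_3=1, p_3 = 1*8 + 3 = 11, q_3 = 1*3 + 1 = 4.
  i=4: a_4=2, p_4 = 2*11 + 8 = 30, q_4 = 2*4 + 3 = 11.
  i=5: a_5=2, p_5 = 2*30 + 11 = 71, q_5 = 2*11 + 4 = 26.
  i=6: a_6=1, p_6 = 1*71 + 30 = 101, q_6 = 1*26 + 11 = 37.
  i=7: a_7=4, p_7 = 4*101 + 71 = 475, q_7 = 4*37 + 26 = 174.
q_7 = 174 > 45, so the last convergent with denominator <= 45 is p_6/q_6 = 101/37.
The closest fraction with denominator <= 45 is either p_6/q_6 or the intermediate fraction (k*p_6 + p_5)/(k*q_6 + q_5) with the largest k >= 1 whose denominator stays <= 45; these approach x as k grows, and every other convergent or intermediate fraction in range is farther away.
Largest k: floor((45 - q_5)/q_6) = floor((45 - 26)/37) = 0.
Since k = 0, no intermediate fraction beyond p_6/q_6 has denominator <= 45, so the convergent 101/37 is the closest (its error is |1051*37 - 101*385|/(385*37) = 2/14245).

101/37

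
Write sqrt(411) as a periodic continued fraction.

[20; (3, 1, 1, 1, 19, 1, 1, 1, 3, 40)]

Write x_i = (sqrt(411) + m_i)/d_i with (m_0, d_0) = (0, 1). a_0 = floor(sqrt(411)) = 20, since 20^2 = 400 <= 411 < 441 = 21^2.
Iterate m_{i+1} = d_i*a_i - m_i, d_{i+1} = (411 - m_{i+1}^2)/d_i, a_{i+1} = floor((a_0 + m_{i+1})/d_{i+1}):
  m_1 = 1*20 - 0 = 20, d_1 = (411 - 20^2)/1 = 11/1 = 11, a_1 = floor((20 + 20)/11) = 3.
  m_2 = 11*3 - 20 = 13, d_2 = (411 - 13^2)/11 = 242/11 = 22, a_2 = floor((20 + 13)/22) = 1.
  m_3 = 22*1 - 13 = 9, d_3 = (411 - 9^2)/22 = 330/22 = 15, a_3 = floor((20 + 9)/15) = 1.
  m_4 = 15*1 - 9 = 6, d_4 = (411 - 6^2)/15 = 375/15 = 25, a_4 = floor((20 + 6)/25) = 1.
  m_5 = 25*1 - 6 = 19, d_5 = (411 - 19^2)/25 = 50/25 = 2, a_5 = floor((20 + 19)/2) = 19.
  m_6 = 2*19 - 19 = 19, d_6 = (411 - 19^2)/2 = 50/2 = 25, a_6 = floor((20 + 19)/25) = 1.
  m_7 = 25*1 - 19 = 6, d_7 = (411 - 6^2)/25 = 375/25 = 15, a_7 = floor((20 + 6)/15) = 1.
  m_8 = 15*1 - 6 = 9, d_8 = (411 - 9^2)/15 = 330/15 = 22, a_8 = floor((20 + 9)/22) = 1.
  m_9 = 22*1 - 9 = 13, d_9 = (411 - 13^2)/22 = 242/22 = 11, a_9 = floor((20 + 13)/11) = 3.
  m_10 = 11*3 - 13 = 20, d_10 = (411 - 20^2)/11 = 11/11 = 1, a_10 = floor((20 + 20)/1) = 40.
  m_11 = 1*40 - 20 = 20, d_11 = (411 - 20^2)/1 = 11/1 = 11: (m_11, d_11) = (m_1, d_1) = (20, 11), so from here the quotients repeat a_1, ..., a_10; the period length is 10.
Hence the expansion of sqrt(411) is a_0 = 20 followed by the repeating block 3, 1, 1, 1, 19, 1, 1, 1, 3, 40 (period 10).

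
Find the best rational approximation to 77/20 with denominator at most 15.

50/13

Expand x = 77/20 as a continued fraction with the Euclidean algorithm:
  77 = 3*20 + 17, so a_0 = 3.
  20 = 1*17 + 3, so a_1 = 1.
  17 = 5*3 + 2, so a_2 = 5.
  3 = 1*2 + 1, so a_3 = 1.
  2 = 2*1 + 0, so a_4 = 2.
so x = [3; 1, 5, 1, 2].
Convergents (p_i = a_i*p_{i-1} + p_{i-2}, q_i = a_i*q_{i-1} + q_{i-2} with p_{-2}=0, p_{-1}=1, q_{-2}=1, q_{-1}=0), until the denominator exceeds 15:
  i=0: a_0=3, p_0 = 3*1 + 0 = 3, q_0 = 3*0 + 1 = 1.
  i=1: a_1=1, p_1 = 1*3 + 1 = 4, q_1 = 1*1 + 0 = 1.
  i=2: a_2=5, p_2 = 5*4 + 3 = 23, q_2 = 5*1 + 1 = 6.
  i=3: a_3=1, p_3 = 1*23 + 4 = 27, q_3 = 1*6 + 1 = 7.
  i=4: a_4=2, p_4 = 2*27 + 23 = 77, q_4 = 2*7 + 6 = 20.
q_4 = 20 > 15, so the last convergent with denominator <= 15 is p_3/q_3 = 27/7.
The closest fraction with denominator <= 15 is either p_3/q_3 or the intermediate fraction (k*p_3 + p_2)/(k*q_3 + q_2) with the largest k >= 1 whose denominator stays <= 15; these approach x as k grows, and every other convergent or intermediate fraction in range is farther away.
Largest k: floor((15 - q_2)/q_3) = floor((15 - 6)/7) = 1.
That gives (1*27 + 23)/(1*7 + 6) = 50/13.
Compare the errors: |x - 27/7| = |77*7 - 27*20|/(20*7) = 1/140, and |x - 50/13| = |77*13 - 50*20|/(20*13) = 1/260.
Cross-multiplying, 1*140 = 140 < 260 = 1*260, so 1/260 is smaller: the intermediate fraction 50/13 is closer to x than 27/7.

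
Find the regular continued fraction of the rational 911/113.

[8; 16, 7]

Run the Euclidean algorithm on 911 and 113; the successive quotients are the partial quotients a_0, a_1, ... (each step inverts the fractional part left over by the previous one):
  911 = 8*113 + 7, so a_0 = 8.
  113 = 16*7 + 1, so a_1 = 16.
  7 = 7*1 + 0, so a_2 = 7.
The remainder reaches 0 after 3 divisions, so the expansion has 3 partial quotients, read off in order.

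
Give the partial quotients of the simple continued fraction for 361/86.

[4; 5, 17]

Run the Euclidean algorithm on 361 and 86; the successive quotients are the partial quotients a_0, a_1, ... (each step inverts the fractional part left over by the previous one):
  361 = 4*86 + 17, so a_0 = 4.
  86 = 5*17 + 1, so a_1 = 5.
  17 = 17*1 + 0, so a_2 = 17.
The remainder reaches 0 after 3 divisions, so the expansion has 3 partial quotients, read off in order.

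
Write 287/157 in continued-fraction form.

[1; 1, 4, 1, 4, 2, 2]

Run the Euclidean algorithm on 287 and 157; the successive quotients are the partial quotients a_0, a_1, ... (each step inverts the fractional part left over by the previous one):
  287 = 1*157 + 130, so a_0 = 1.
  157 = 1*130 + 27, so a_1 = 1.
  130 = 4*27 + 22, so a_2 = 4.
  27 = 1*22 + 5, so a_3 = 1.
  22 = 4*5 + 2, so a_4 = 4.
  5 = 2*2 + 1, so a_5 = 2.
  2 = 2*1 + 0, so a_6 = 2.
The remainder reaches 0 after 7 divisions, so the expansion has 7 partial quotients, read off in order.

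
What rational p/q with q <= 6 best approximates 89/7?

Expand x = 89/7 as a continued fraction with the Euclidean algorithm:
  89 = 12*7 + 5, so a_0 = 12.
  7 = 1*5 + 2, so a_1 = 1.
  5 = 2*2 + 1, so a_2 = 2.
  2 = 2*1 + 0, so a_3 = 2.
so x = [12; 1, 2, 2].
Convergents (p_i = a_i*p_{i-1} + p_{i-2}, q_i = a_i*q_{i-1} + q_{i-2} with p_{-2}=0, p_{-1}=1, q_{-2}=1, q_{-1}=0), until the denominator exceeds 6:
  i=0: a_0=12, p_0 = 12*1 + 0 = 12, q_0 = 12*0 + 1 = 1.
  i=1: a_1=1, p_1 = 1*12 + 1 = 13, q_1 = 1*1 + 0 = 1.
  i=2: a_2=2, p_2 = 2*13 + 12 = 38, q_2 = 2*1 + 1 = 3.
  i=3: a_3=2, p_3 = 2*38 + 13 = 89, q_3 = 2*3 + 1 = 7.
q_3 = 7 > 6, so the last convergent with denominator <= 6 is p_2/q_2 = 38/3.
The closest fraction with denominator <= 6 is either p_2/q_2 or the intermediate fraction (k*p_2 + p_1)/(k*q_2 + q_1) with the largest k >= 1 whose denominator stays <= 6; these approach x as k grows, and every other convergent or intermediate fraction in range is farther away.
Largest k: floor((6 - q_1)/q_2) = floor((6 - 1)/3) = 1.
That gives (1*38 + 13)/(1*3 + 1) = 51/4.
Compare the errors: |x - 38/3| = |89*3 - 38*7|/(7*3) = 1/21, and |x - 51/4| = |89*4 - 51*7|/(7*4) = 1/28.
Cross-multiplying, 1*21 = 21 < 28 = 1*28, so 1/28 is smaller: the intermediate fraction 51/4 is closer to x than 38/3.

51/4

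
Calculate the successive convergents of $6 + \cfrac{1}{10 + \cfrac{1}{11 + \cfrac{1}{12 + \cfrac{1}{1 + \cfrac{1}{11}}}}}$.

6/1, 61/10, 677/111, 8185/1342, 8862/1453, 105667/17325

Using the convergent recurrence p_i = a_i*p_{i-1} + p_{i-2}, q_i = a_i*q_{i-1} + q_{i-2} with p_{-2}=0, p_{-1}=1, q_{-2}=1, q_{-1}=0:
  i=0: a_0=6, p_0 = 6*1 + 0 = 6, q_0 = 6*0 + 1 = 1.
  i=1: a_1=10, p_1 = 10*6 + 1 = 61, q_1 = 10*1 + 0 = 10.
  i=2: a_2=11, p_2 = 11*61 + 6 = 677, q_2 = 11*10 + 1 = 111.
  i=3: a_3=12, p_3 = 12*677 + 61 = 8185, q_3 = 12*111 + 10 = 1342.
  i=4: a_4=1, p_4 = 1*8185 + 677 = 8862, q_4 = 1*1342 + 111 = 1453.
  i=5: a_5=11, p_5 = 11*8862 + 8185 = 105667, q_5 = 11*1453 + 1342 = 17325.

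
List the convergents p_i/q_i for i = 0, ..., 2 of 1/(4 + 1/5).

0/1, 1/4, 5/21

Using the convergent recurrence p_i = a_i*p_{i-1} + p_{i-2}, q_i = a_i*q_{i-1} + q_{i-2} with p_{-2}=0, p_{-1}=1, q_{-2}=1, q_{-1}=0:
  i=0: a_0=0, p_0 = 0*1 + 0 = 0, q_0 = 0*0 + 1 = 1.
  i=1: a_1=4, p_1 = 4*0 + 1 = 1, q_1 = 4*1 + 0 = 4.
  i=2: a_2=5, p_2 = 5*1 + 0 = 5, q_2 = 5*4 + 1 = 21.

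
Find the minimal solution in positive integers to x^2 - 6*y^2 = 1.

First expand sqrt(6) as a continued fraction. With x_i = (sqrt(6) + m_i)/d_i and (m_0, d_0) = (0, 1): a_0 = floor(sqrt(6)) = 2, since 2^2 = 4 <= 6 < 9 = 3^2.
Iterate m_{i+1} = d_i*a_i - m_i, d_{i+1} = (6 - m_{i+1}^2)/d_i, a_{i+1} = floor((a_0 + m_{i+1})/d_{i+1}):
  m_1 = 1*2 - 0 = 2, d_1 = (6 - 2^2)/1 = 2/1 = 2, a_1 = floor((2 + 2)/2) = 2.
  m_2 = 2*2 - 2 = 2, d_2 = (6 - 2^2)/2 = 2/2 = 1, a_2 = floor((2 + 2)/1) = 4.
  m_3 = 1*4 - 2 = 2, d_3 = (6 - 2^2)/1 = 2/1 = 2: (m_3, d_3) = (m_1, d_1) = (2, 2), so from here the quotients repeat a_1, a_2; the period length is 2.
So sqrt(6) = [2; (2, 4)] with period length k = 2.
k is even, so the fundamental solution of x^2 - 6y^2 = 1 is (p_{k-1}, q_{k-1}) = (p_1, q_1); compute convergents through index 1.
Convergents (p_i = a_i*p_{i-1} + p_{i-2}, q_i = a_i*q_{i-1} + q_{i-2} with p_{-2}=0, p_{-1}=1, q_{-2}=1, q_{-1}=0):
  i=0: a_0=2, p_0 = 2*1 + 0 = 2, q_0 = 2*0 + 1 = 1.
  i=1: a_1=2, p_1 = 2*2 + 1 = 5, q_1 = 2*1 + 0 = 2.
Check: 5^2 - 6*2^2 = 25 - 24 = 1, so (x, y) = (5, 2) solves the equation, and by the theorem it is the least positive solution.

(x, y) = (5, 2)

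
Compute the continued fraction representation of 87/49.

[1; 1, 3, 2, 5]

Run the Euclidean algorithm on 87 and 49; the successive quotients are the partial quotients a_0, a_1, ... (each step inverts the fractional part left over by the previous one):
  87 = 1*49 + 38, so a_0 = 1.
  49 = 1*38 + 11, so a_1 = 1.
  38 = 3*11 + 5, so a_2 = 3.
  11 = 2*5 + 1, so a_3 = 2.
  5 = 5*1 + 0, so a_4 = 5.
The remainder reaches 0 after 5 divisions, so the expansion has 5 partial quotients, read off in order.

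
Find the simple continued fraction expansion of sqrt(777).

Write x_i = (sqrt(777) + m_i)/d_i with (m_0, d_0) = (0, 1). a_0 = floor(sqrt(777)) = 27, since 27^2 = 729 <= 777 < 784 = 28^2.
Iterate m_{i+1} = d_i*a_i - m_i, d_{i+1} = (777 - m_{i+1}^2)/d_i, a_{i+1} = floor((a_0 + m_{i+1})/d_{i+1}):
  m_1 = 1*27 - 0 = 27, d_1 = (777 - 27^2)/1 = 48/1 = 48, a_1 = floor((27 + 27)/48) = 1.
  m_2 = 48*1 - 27 = 21, d_2 = (777 - 21^2)/48 = 336/48 = 7, a_2 = floor((27 + 21)/7) = 6.
  m_3 = 7*6 - 21 = 21, d_3 = (777 - 21^2)/7 = 336/7 = 48, a_3 = floor((27 + 21)/48) = 1.
  m_4 = 48*1 - 21 = 27, d_4 = (777 - 27^2)/48 = 48/48 = 1, a_4 = floor((27 + 27)/1) = 54.
  m_5 = 1*54 - 27 = 27, d_5 = (777 - 27^2)/1 = 48/1 = 48: (m_5, d_5) = (m_1, d_1) = (27, 48), so from here the quotients repeat a_1, ..., a_4; the period length is 4.
Hence the expansion of sqrt(777) is a_0 = 27 followed by the repeating block 1, 6, 1, 54 (period 4).

[27; (1, 6, 1, 54)]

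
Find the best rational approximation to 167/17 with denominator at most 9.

Expand x = 167/17 as a continued fraction with the Euclidean algorithm:
  167 = 9*17 + 14, so a_0 = 9.
  17 = 1*14 + 3, so a_1 = 1.
  14 = 4*3 + 2, so a_2 = 4.
  3 = 1*2 + 1, so a_3 = 1.
  2 = 2*1 + 0, so a_4 = 2.
so x = [9; 1, 4, 1, 2].
Convergents (p_i = a_i*p_{i-1} + p_{i-2}, q_i = a_i*q_{i-1} + q_{i-2} with p_{-2}=0, p_{-1}=1, q_{-2}=1, q_{-1}=0), until the denominator exceeds 9:
  i=0: a_0=9, p_0 = 9*1 + 0 = 9, q_0 = 9*0 + 1 = 1.
  i=1: a_1=1, p_1 = 1*9 + 1 = 10, q_1 = 1*1 + 0 = 1.
  i=2: a_2=4, p_2 = 4*10 + 9 = 49, q_2 = 4*1 + 1 = 5.
  i=3: a_3=1, p_3 = 1*49 + 10 = 59, q_3 = 1*5 + 1 = 6.
  i=4: a_4=2, p_4 = 2*59 + 49 = 167, q_4 = 2*6 + 5 = 17.
q_4 = 17 > 9, so the last convergent with denominator <= 9 is p_3/q_3 = 59/6.
The closest fraction with denominator <= 9 is either p_3/q_3 or the intermediate fraction (k*p_3 + p_2)/(k*q_3 + q_2) with the largest k >= 1 whose denominator stays <= 9; these approach x as k grows, and every other convergent or intermediate fraction in range is farther away.
Largest k: floor((9 - q_2)/q_3) = floor((9 - 5)/6) = 0.
Since k = 0, no intermediate fraction beyond p_3/q_3 has denominator <= 9, so the convergent 59/6 is the closest (its error is |167*6 - 59*17|/(17*6) = 1/102).

59/6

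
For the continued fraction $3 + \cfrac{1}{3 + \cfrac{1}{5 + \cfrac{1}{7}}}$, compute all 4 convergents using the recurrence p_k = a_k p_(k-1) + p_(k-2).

3/1, 10/3, 53/16, 381/115

Using the convergent recurrence p_i = a_i*p_{i-1} + p_{i-2}, q_i = a_i*q_{i-1} + q_{i-2} with p_{-2}=0, p_{-1}=1, q_{-2}=1, q_{-1}=0:
  i=0: a_0=3, p_0 = 3*1 + 0 = 3, q_0 = 3*0 + 1 = 1.
  i=1: a_1=3, p_1 = 3*3 + 1 = 10, q_1 = 3*1 + 0 = 3.
  i=2: a_2=5, p_2 = 5*10 + 3 = 53, q_2 = 5*3 + 1 = 16.
  i=3: a_3=7, p_3 = 7*53 + 10 = 381, q_3 = 7*16 + 3 = 115.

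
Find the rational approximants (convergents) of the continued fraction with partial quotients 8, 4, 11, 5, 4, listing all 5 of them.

8/1, 33/4, 371/45, 1888/229, 7923/961

Using the convergent recurrence p_i = a_i*p_{i-1} + p_{i-2}, q_i = a_i*q_{i-1} + q_{i-2} with p_{-2}=0, p_{-1}=1, q_{-2}=1, q_{-1}=0:
  i=0: a_0=8, p_0 = 8*1 + 0 = 8, q_0 = 8*0 + 1 = 1.
  i=1: a_1=4, p_1 = 4*8 + 1 = 33, q_1 = 4*1 + 0 = 4.
  i=2: a_2=11, p_2 = 11*33 + 8 = 371, q_2 = 11*4 + 1 = 45.
  i=3: a_3=5, p_3 = 5*371 + 33 = 1888, q_3 = 5*45 + 4 = 229.
  i=4: a_4=4, p_4 = 4*1888 + 371 = 7923, q_4 = 4*229 + 45 = 961.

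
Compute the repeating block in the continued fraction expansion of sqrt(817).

Write x_i = (sqrt(817) + m_i)/d_i with (m_0, d_0) = (0, 1). a_0 = floor(sqrt(817)) = 28, since 28^2 = 784 <= 817 < 841 = 29^2.
Iterate m_{i+1} = d_i*a_i - m_i, d_{i+1} = (817 - m_{i+1}^2)/d_i, a_{i+1} = floor((a_0 + m_{i+1})/d_{i+1}):
  m_1 = 1*28 - 0 = 28, d_1 = (817 - 28^2)/1 = 33/1 = 33, a_1 = floor((28 + 28)/33) = 1.
  m_2 = 33*1 - 28 = 5, d_2 = (817 - 5^2)/33 = 792/33 = 24, a_2 = floor((28 + 5)/24) = 1.
  m_3 = 24*1 - 5 = 19, d_3 = (817 - 19^2)/24 = 456/24 = 19, a_3 = floor((28 + 19)/19) = 2.
  m_4 = 19*2 - 19 = 19, d_4 = (817 - 19^2)/19 = 456/19 = 24, a_4 = floor((28 + 19)/24) = 1.
  m_5 = 24*1 - 19 = 5, d_5 = (817 - 5^2)/24 = 792/24 = 33, a_5 = floor((28 + 5)/33) = 1.
  m_6 = 33*1 - 5 = 28, d_6 = (817 - 28^2)/33 = 33/33 = 1, a_6 = floor((28 + 28)/1) = 56.
  m_7 = 1*56 - 28 = 28, d_7 = (817 - 28^2)/1 = 33/1 = 33: (m_7, d_7) = (m_1, d_1) = (28, 33), so from here the quotients repeat a_1, ..., a_6; the period length is 6.
Hence the expansion of sqrt(817) is a_0 = 28 followed by the repeating block 1, 1, 2, 1, 1, 56 (period 6).

[28; (1, 1, 2, 1, 1, 56)]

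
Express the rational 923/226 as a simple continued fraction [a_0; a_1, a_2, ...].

Run the Euclidean algorithm on 923 and 226; the successive quotients are the partial quotients a_0, a_1, ... (each step inverts the fractional part left over by the previous one):
  923 = 4*226 + 19, so a_0 = 4.
  226 = 11*19 + 17, so a_1 = 11.
  19 = 1*17 + 2, so a_2 = 1.
  17 = 8*2 + 1, so a_3 = 8.
  2 = 2*1 + 0, so a_4 = 2.
The remainder reaches 0 after 5 divisions, so the expansion has 5 partial quotients, read off in order.

[4; 11, 1, 8, 2]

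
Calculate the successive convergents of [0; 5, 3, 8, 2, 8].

Using the convergent recurrence p_i = a_i*p_{i-1} + p_{i-2}, q_i = a_i*q_{i-1} + q_{i-2} with p_{-2}=0, p_{-1}=1, q_{-2}=1, q_{-1}=0:
  i=0: a_0=0, p_0 = 0*1 + 0 = 0, q_0 = 0*0 + 1 = 1.
  i=1: a_1=5, p_1 = 5*0 + 1 = 1, q_1 = 5*1 + 0 = 5.
  i=2: a_2=3, p_2 = 3*1 + 0 = 3, q_2 = 3*5 + 1 = 16.
  i=3: a_3=8, p_3 = 8*3 + 1 = 25, q_3 = 8*16 + 5 = 133.
  i=4: a_4=2, p_4 = 2*25 + 3 = 53, q_4 = 2*133 + 16 = 282.
  i=5: a_5=8, p_5 = 8*53 + 25 = 449, q_5 = 8*282 + 133 = 2389.

0/1, 1/5, 3/16, 25/133, 53/282, 449/2389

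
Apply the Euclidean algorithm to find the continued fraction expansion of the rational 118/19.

[6; 4, 1, 3]

Run the Euclidean algorithm on 118 and 19; the successive quotients are the partial quotients a_0, a_1, ... (each step inverts the fractional part left over by the previous one):
  118 = 6*19 + 4, so a_0 = 6.
  19 = 4*4 + 3, so a_1 = 4.
  4 = 1*3 + 1, so a_2 = 1.
  3 = 3*1 + 0, so a_3 = 3.
The remainder reaches 0 after 4 divisions, so the expansion has 4 partial quotients, read off in order.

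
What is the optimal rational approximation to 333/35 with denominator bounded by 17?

19/2

Expand x = 333/35 as a continued fraction with the Euclidean algorithm:
  333 = 9*35 + 18, so a_0 = 9.
  35 = 1*18 + 17, so a_1 = 1.
  18 = 1*17 + 1, so a_2 = 1.
  17 = 17*1 + 0, so a_3 = 17.
so x = [9; 1, 1, 17].
Convergents (p_i = a_i*p_{i-1} + p_{i-2}, q_i = a_i*q_{i-1} + q_{i-2} with p_{-2}=0, p_{-1}=1, q_{-2}=1, q_{-1}=0), until the denominator exceeds 17:
  i=0: a_0=9, p_0 = 9*1 + 0 = 9, q_0 = 9*0 + 1 = 1.
  i=1: a_1=1, p_1 = 1*9 + 1 = 10, q_1 = 1*1 + 0 = 1.
  i=2: a_2=1, p_2 = 1*10 + 9 = 19, q_2 = 1*1 + 1 = 2.
  i=3: a_3=17, p_3 = 17*19 + 10 = 333, q_3 = 17*2 + 1 = 35.
q_3 = 35 > 17, so the last convergent with denominator <= 17 is p_2/q_2 = 19/2.
The closest fraction with denominator <= 17 is either p_2/q_2 or the intermediate fraction (k*p_2 + p_1)/(k*q_2 + q_1) with the largest k >= 1 whose denominator stays <= 17; these approach x as k grows, and every other convergent or intermediate fraction in range is farther away.
Largest k: floor((17 - q_1)/q_2) = floor((17 - 1)/2) = 8.
That gives (8*19 + 10)/(8*2 + 1) = 162/17.
Compare the errors: |x - 19/2| = |333*2 - 19*35|/(35*2) = 1/70, and |x - 162/17| = |333*17 - 162*35|/(35*17) = 9/595.
Cross-multiplying, 1*595 = 595 < 630 = 9*70, so 1/70 is smaller: the convergent 19/2 is closer to x than 162/17.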